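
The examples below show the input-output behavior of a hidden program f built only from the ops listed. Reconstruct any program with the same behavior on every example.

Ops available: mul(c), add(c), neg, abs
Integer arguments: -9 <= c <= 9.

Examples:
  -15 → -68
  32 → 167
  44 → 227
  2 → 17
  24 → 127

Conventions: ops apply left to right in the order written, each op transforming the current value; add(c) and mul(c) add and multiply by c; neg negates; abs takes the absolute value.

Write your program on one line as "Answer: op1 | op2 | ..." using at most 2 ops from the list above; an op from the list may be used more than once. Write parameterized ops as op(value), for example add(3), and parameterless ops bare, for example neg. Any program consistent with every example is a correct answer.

mul(5) | add(7)

Check, running the answer program on each example:
  -15 -> -75 -> -68
  32 -> 160 -> 167
  44 -> 220 -> 227
  2 -> 10 -> 17
  24 -> 120 -> 127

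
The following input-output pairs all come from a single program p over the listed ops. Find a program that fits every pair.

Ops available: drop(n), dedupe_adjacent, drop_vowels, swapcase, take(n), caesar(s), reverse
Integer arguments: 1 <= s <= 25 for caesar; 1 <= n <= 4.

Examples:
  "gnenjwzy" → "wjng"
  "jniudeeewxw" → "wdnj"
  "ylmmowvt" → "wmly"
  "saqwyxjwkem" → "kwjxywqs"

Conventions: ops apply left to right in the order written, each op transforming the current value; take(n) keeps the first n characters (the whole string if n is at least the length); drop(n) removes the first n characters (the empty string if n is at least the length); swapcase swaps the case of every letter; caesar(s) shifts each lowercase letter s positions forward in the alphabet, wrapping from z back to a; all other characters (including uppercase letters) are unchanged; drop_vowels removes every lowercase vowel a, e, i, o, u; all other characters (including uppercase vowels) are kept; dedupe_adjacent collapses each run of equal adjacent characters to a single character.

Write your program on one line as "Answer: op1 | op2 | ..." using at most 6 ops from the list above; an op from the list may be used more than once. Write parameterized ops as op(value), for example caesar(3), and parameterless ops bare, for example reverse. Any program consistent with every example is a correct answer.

dedupe_adjacent | reverse | drop(2) | drop_vowels | dedupe_adjacent

Check, running the answer program on each example:
  "gnenjwzy" -> "gnenjwzy" -> "yzwjneng" -> "wjneng" -> "wjnng" -> "wjng"
  "jniudeeewxw" -> "jniudewxw" -> "wxweduinj" -> "weduinj" -> "wdnj" -> "wdnj"
  "ylmmowvt" -> "ylmowvt" -> "tvwomly" -> "womly" -> "wmly" -> "wmly"
  "saqwyxjwkem" -> "saqwyxjwkem" -> "mekwjxywqas" -> "kwjxywqas" -> "kwjxywqs" -> "kwjxywqs"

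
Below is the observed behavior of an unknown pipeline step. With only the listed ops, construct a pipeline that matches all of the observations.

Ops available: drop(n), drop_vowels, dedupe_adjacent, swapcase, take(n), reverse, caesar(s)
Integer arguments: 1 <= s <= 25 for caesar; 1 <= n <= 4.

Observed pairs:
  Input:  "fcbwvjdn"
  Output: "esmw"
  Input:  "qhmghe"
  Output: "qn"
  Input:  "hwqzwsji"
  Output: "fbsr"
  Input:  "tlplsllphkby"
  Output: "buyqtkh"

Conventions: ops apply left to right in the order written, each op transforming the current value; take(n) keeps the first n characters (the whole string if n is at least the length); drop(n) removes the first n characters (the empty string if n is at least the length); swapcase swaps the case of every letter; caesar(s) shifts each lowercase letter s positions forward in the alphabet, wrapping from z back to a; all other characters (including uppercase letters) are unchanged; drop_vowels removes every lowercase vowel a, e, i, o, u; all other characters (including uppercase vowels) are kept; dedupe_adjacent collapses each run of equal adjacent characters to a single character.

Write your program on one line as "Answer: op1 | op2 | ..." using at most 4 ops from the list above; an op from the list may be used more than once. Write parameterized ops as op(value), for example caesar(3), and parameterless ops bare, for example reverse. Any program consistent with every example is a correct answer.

caesar(9) | dedupe_adjacent | drop(4)

Check, running the answer program on each example:
  "fcbwvjdn" -> "olkfesmw" -> "olkfesmw" -> "esmw"
  "qhmghe" -> "zqvpqn" -> "zqvpqn" -> "qn"
  "hwqzwsji" -> "qfzifbsr" -> "qfzifbsr" -> "fbsr"
  "tlplsllphkby" -> "cuyubuuyqtkh" -> "cuyubuyqtkh" -> "buyqtkh"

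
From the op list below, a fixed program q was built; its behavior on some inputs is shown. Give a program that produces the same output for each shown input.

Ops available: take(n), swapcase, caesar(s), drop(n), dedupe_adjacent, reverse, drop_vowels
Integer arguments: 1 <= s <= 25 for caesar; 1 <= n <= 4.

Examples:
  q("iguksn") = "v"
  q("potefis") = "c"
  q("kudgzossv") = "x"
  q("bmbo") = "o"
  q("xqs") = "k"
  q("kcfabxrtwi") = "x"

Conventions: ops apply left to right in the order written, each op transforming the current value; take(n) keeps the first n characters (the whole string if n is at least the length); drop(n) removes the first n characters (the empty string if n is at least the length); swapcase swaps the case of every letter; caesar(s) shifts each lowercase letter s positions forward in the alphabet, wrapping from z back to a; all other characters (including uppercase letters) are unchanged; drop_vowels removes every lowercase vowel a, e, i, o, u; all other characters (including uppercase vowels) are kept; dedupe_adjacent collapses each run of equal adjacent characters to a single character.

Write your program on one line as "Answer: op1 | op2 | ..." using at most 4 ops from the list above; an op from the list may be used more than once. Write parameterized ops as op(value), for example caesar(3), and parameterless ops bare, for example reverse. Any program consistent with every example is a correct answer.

caesar(15) | dedupe_adjacent | caesar(24) | take(1)

Check, running the answer program on each example:
  "iguksn" -> "xvjzhc" -> "xvjzhc" -> "vthxfa" -> "v"
  "potefis" -> "edituxh" -> "edituxh" -> "cbgrsvf" -> "c"
  "kudgzossv" -> "zjsvodhhk" -> "zjsvodhk" -> "xhqtmbfi" -> "x"
  "bmbo" -> "qbqd" -> "qbqd" -> "ozob" -> "o"
  "xqs" -> "mfh" -> "mfh" -> "kdf" -> "k"
  "kcfabxrtwi" -> "zrupqmgilx" -> "zrupqmgilx" -> "xpsnokegjv" -> "x"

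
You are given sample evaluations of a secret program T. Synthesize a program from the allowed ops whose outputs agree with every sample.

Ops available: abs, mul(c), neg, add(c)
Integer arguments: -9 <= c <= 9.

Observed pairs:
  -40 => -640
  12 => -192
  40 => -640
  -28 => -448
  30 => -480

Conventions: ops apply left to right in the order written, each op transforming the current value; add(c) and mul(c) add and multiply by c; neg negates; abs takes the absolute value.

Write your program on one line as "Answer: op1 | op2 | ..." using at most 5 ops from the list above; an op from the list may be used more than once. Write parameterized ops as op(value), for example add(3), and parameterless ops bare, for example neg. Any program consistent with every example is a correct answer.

mul(2) | neg | abs | mul(-8)

Check, running the answer program on each example:
  -40 -> -80 -> 80 -> 80 -> -640
  12 -> 24 -> -24 -> 24 -> -192
  40 -> 80 -> -80 -> 80 -> -640
  -28 -> -56 -> 56 -> 56 -> -448
  30 -> 60 -> -60 -> 60 -> -480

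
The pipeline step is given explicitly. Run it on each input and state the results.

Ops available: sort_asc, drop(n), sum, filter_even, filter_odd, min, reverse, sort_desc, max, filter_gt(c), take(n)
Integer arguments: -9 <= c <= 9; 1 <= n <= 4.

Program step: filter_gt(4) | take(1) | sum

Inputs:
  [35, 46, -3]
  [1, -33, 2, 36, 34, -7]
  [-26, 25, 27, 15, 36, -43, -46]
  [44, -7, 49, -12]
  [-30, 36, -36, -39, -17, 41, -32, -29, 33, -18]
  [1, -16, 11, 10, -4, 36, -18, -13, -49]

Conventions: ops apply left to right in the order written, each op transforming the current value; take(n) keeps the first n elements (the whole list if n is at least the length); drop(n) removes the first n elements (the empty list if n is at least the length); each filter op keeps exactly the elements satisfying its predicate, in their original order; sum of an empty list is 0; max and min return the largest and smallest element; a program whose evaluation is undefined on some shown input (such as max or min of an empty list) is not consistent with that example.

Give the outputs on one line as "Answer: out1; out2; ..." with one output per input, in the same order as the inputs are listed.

35; 36; 25; 44; 36; 11

Execution, op by op:
  [35, 46, -3] -> [35, 46] -> [35] -> 35
  [1, -33, 2, 36, 34, -7] -> [36, 34] -> [36] -> 36
  [-26, 25, 27, 15, 36, -43, -46] -> [25, 27, 15, 36] -> [25] -> 25
  [44, -7, 49, -12] -> [44, 49] -> [44] -> 44
  [-30, 36, -36, -39, -17, 41, -32, -29, 33, -18] -> [36, 41, 33] -> [36] -> 36
  [1, -16, 11, 10, -4, 36, -18, -13, -49] -> [11, 10, 36] -> [11] -> 11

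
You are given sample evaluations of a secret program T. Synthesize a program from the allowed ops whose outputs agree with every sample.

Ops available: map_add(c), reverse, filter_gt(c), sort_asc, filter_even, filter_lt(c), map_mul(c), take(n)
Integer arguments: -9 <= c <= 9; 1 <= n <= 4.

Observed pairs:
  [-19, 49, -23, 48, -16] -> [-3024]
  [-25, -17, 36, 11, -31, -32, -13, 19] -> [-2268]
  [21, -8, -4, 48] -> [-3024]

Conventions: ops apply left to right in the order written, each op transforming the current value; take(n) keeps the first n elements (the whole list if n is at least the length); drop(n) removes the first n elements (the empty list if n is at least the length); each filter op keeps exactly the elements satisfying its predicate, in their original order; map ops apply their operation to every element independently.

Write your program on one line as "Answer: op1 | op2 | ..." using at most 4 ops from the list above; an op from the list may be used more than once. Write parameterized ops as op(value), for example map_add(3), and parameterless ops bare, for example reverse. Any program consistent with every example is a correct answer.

filter_even | map_mul(-9) | map_mul(7) | filter_lt(8)

Check, running the answer program on each example:
  [-19, 49, -23, 48, -16] -> [48, -16] -> [-432, 144] -> [-3024, 1008] -> [-3024]
  [-25, -17, 36, 11, -31, -32, -13, 19] -> [36, -32] -> [-324, 288] -> [-2268, 2016] -> [-2268]
  [21, -8, -4, 48] -> [-8, -4, 48] -> [72, 36, -432] -> [504, 252, -3024] -> [-3024]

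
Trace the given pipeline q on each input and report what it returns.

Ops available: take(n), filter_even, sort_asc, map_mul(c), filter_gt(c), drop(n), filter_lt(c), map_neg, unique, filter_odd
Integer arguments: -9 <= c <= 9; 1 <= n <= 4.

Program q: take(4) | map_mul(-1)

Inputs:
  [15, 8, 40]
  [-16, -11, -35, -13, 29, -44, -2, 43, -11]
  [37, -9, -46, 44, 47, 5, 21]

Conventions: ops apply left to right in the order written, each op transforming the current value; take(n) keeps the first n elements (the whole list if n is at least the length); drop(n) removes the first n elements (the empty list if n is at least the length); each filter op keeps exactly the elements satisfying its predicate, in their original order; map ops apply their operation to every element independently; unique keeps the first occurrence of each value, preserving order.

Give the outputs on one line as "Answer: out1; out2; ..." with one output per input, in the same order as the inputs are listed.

Execution, op by op:
  [15, 8, 40] -> [15, 8, 40] -> [-15, -8, -40]
  [-16, -11, -35, -13, 29, -44, -2, 43, -11] -> [-16, -11, -35, -13] -> [16, 11, 35, 13]
  [37, -9, -46, 44, 47, 5, 21] -> [37, -9, -46, 44] -> [-37, 9, 46, -44]

[-15, -8, -40]; [16, 11, 35, 13]; [-37, 9, 46, -44]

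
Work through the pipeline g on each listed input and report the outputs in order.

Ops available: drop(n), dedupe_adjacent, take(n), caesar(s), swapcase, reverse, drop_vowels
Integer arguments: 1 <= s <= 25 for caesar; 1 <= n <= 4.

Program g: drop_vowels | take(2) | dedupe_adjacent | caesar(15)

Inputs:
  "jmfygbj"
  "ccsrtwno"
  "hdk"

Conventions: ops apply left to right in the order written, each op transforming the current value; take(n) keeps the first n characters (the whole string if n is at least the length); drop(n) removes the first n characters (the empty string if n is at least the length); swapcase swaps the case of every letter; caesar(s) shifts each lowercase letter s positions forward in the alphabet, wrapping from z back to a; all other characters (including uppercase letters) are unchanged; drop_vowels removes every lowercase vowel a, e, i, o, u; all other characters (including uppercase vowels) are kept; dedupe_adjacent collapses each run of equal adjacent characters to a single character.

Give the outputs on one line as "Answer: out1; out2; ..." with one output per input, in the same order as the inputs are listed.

"yb"; "r"; "ws"

Execution, op by op:
  "jmfygbj" -> "jmfygbj" -> "jm" -> "jm" -> "yb"
  "ccsrtwno" -> "ccsrtwn" -> "cc" -> "c" -> "r"
  "hdk" -> "hdk" -> "hd" -> "hd" -> "ws"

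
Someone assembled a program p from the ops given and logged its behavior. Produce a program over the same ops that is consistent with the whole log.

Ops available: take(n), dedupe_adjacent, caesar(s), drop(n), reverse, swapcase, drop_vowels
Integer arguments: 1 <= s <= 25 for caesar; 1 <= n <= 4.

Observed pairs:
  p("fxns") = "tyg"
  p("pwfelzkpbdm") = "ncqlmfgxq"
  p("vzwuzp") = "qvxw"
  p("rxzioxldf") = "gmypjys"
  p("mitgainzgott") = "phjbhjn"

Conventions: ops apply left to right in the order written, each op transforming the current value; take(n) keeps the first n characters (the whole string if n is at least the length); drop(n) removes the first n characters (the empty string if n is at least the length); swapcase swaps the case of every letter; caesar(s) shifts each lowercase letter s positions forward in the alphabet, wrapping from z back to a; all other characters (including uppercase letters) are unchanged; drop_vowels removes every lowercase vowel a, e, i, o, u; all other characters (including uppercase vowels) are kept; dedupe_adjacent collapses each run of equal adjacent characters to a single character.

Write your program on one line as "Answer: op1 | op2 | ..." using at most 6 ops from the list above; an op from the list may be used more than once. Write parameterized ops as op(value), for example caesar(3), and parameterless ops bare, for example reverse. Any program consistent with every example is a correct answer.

reverse | dedupe_adjacent | caesar(6) | caesar(21) | drop_vowels

Check, running the answer program on each example:
  "fxns" -> "snxf" -> "snxf" -> "ytdl" -> "toyg" -> "tyg"
  "pwfelzkpbdm" -> "mdbpkzlefwp" -> "mdbpkzlefwp" -> "sjhvqfrklcv" -> "necqlamfgxq" -> "ncqlmfgxq"
  "vzwuzp" -> "pzuwzv" -> "pzuwzv" -> "vfacfb" -> "qavxaw" -> "qvxw"
  "rxzioxldf" -> "fdlxoizxr" -> "fdlxoizxr" -> "ljrduofdx" -> "gemypjays" -> "gmypjys"
  "mitgainzgott" -> "ttogzniagtim" -> "togzniagtim" -> "zumftogmzos" -> "uphaojbhujn" -> "phjbhjn"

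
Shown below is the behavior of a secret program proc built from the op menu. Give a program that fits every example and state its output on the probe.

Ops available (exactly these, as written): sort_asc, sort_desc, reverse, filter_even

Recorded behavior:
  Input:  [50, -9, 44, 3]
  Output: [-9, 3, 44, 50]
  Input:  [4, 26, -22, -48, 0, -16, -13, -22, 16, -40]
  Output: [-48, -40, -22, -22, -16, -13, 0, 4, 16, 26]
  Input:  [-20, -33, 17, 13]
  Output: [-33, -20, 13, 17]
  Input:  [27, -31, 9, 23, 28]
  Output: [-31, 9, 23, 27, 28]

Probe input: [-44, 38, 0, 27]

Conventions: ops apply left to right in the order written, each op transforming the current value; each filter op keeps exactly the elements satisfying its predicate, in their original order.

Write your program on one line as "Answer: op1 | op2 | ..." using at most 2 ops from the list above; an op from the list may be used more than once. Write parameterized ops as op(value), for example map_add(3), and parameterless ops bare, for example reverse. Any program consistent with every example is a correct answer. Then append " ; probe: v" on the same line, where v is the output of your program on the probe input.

sort_desc | reverse ; probe: [-44, 0, 27, 38]

Check, running the answer program on each example:
  [50, -9, 44, 3] -> [50, 44, 3, -9] -> [-9, 3, 44, 50]
  [4, 26, -22, -48, 0, -16, -13, -22, 16, -40] -> [26, 16, 4, 0, -13, -16, -22, -22, -40, -48] -> [-48, -40, -22, -22, -16, -13, 0, 4, 16, 26]
  [-20, -33, 17, 13] -> [17, 13, -20, -33] -> [-33, -20, 13, 17]
  [27, -31, 9, 23, 28] -> [28, 27, 23, 9, -31] -> [-31, 9, 23, 27, 28]
  probe: [-44, 38, 0, 27] -> [38, 27, 0, -44] -> [-44, 0, 27, 38]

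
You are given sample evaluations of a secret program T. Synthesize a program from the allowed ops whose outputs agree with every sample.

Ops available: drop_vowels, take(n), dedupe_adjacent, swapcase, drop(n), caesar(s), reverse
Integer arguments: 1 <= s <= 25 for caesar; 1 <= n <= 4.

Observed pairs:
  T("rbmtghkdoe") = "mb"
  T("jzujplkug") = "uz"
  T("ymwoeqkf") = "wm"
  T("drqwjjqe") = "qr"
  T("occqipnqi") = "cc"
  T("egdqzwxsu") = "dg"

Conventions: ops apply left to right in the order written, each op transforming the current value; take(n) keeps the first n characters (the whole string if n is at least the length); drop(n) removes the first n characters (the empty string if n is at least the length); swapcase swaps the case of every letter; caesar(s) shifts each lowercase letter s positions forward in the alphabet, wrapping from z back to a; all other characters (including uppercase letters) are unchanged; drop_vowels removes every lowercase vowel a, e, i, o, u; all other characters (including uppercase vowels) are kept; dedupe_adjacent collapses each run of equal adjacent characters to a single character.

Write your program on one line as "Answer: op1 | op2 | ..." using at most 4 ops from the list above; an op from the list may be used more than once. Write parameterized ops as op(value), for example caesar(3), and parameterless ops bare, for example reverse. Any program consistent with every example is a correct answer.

take(3) | drop(1) | reverse

Check, running the answer program on each example:
  "rbmtghkdoe" -> "rbm" -> "bm" -> "mb"
  "jzujplkug" -> "jzu" -> "zu" -> "uz"
  "ymwoeqkf" -> "ymw" -> "mw" -> "wm"
  "drqwjjqe" -> "drq" -> "rq" -> "qr"
  "occqipnqi" -> "occ" -> "cc" -> "cc"
  "egdqzwxsu" -> "egd" -> "gd" -> "dg"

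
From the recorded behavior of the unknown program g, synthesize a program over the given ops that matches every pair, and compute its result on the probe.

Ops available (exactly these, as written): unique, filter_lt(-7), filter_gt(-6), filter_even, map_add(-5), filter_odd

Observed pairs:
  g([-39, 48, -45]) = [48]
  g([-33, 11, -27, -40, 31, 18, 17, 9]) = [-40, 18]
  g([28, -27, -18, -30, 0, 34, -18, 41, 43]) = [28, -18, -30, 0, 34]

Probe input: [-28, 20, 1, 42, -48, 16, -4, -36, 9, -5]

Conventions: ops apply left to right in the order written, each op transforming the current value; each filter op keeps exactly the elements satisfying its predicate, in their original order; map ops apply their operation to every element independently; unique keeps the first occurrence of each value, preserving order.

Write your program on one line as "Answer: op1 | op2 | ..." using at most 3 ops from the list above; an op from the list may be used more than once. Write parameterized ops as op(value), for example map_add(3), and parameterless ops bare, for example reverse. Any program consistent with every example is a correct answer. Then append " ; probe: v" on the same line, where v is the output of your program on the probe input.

unique | filter_even ; probe: [-28, 20, 42, -48, 16, -4, -36]

Check, running the answer program on each example:
  [-39, 48, -45] -> [-39, 48, -45] -> [48]
  [-33, 11, -27, -40, 31, 18, 17, 9] -> [-33, 11, -27, -40, 31, 18, 17, 9] -> [-40, 18]
  [28, -27, -18, -30, 0, 34, -18, 41, 43] -> [28, -27, -18, -30, 0, 34, 41, 43] -> [28, -18, -30, 0, 34]
  probe: [-28, 20, 1, 42, -48, 16, -4, -36, 9, -5] -> [-28, 20, 1, 42, -48, 16, -4, -36, 9, -5] -> [-28, 20, 42, -48, 16, -4, -36]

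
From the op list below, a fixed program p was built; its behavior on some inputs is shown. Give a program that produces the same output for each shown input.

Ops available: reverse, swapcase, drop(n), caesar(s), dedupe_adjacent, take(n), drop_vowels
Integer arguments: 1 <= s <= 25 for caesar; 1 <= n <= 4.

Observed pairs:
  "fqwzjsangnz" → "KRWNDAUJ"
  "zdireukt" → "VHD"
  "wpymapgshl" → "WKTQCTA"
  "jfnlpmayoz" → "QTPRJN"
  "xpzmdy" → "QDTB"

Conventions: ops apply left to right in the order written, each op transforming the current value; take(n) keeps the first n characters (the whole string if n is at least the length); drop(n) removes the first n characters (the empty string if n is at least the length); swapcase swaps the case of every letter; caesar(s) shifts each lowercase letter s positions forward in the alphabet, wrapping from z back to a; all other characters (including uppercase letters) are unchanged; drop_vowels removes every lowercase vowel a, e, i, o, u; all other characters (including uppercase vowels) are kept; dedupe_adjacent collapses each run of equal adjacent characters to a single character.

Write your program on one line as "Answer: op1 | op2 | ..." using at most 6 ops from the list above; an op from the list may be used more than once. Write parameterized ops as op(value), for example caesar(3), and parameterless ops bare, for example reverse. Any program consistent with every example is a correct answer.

reverse | drop_vowels | drop(2) | caesar(4) | swapcase

Check, running the answer program on each example:
  "fqwzjsangnz" -> "zngnasjzwqf" -> "zngnsjzwqf" -> "gnsjzwqf" -> "krwndauj" -> "KRWNDAUJ"
  "zdireukt" -> "tkueridz" -> "tkrdz" -> "rdz" -> "vhd" -> "VHD"
  "wpymapgshl" -> "lhsgpamypw" -> "lhsgpmypw" -> "sgpmypw" -> "wktqcta" -> "WKTQCTA"
  "jfnlpmayoz" -> "zoyamplnfj" -> "zymplnfj" -> "mplnfj" -> "qtprjn" -> "QTPRJN"
  "xpzmdy" -> "ydmzpx" -> "ydmzpx" -> "mzpx" -> "qdtb" -> "QDTB"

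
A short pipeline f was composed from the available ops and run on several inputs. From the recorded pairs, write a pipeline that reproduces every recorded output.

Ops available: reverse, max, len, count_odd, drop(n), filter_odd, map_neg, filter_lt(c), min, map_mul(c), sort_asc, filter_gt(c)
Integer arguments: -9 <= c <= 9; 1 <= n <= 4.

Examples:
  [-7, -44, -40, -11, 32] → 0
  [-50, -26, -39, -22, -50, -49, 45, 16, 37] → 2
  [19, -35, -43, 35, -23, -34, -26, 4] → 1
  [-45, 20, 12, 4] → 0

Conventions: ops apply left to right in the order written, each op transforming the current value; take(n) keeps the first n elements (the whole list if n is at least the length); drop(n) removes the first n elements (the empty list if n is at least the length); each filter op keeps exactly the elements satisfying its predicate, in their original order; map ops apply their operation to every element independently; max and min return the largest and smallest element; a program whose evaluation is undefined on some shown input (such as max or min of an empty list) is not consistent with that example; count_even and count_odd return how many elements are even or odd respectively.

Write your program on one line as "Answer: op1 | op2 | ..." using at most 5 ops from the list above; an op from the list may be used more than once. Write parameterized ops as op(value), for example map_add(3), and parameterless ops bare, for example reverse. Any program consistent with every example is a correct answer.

reverse | drop(4) | map_mul(4) | drop(3) | len

Check, running the answer program on each example:
  [-7, -44, -40, -11, 32] -> [32, -11, -40, -44, -7] -> [-7] -> [-28] -> [] -> 0
  [-50, -26, -39, -22, -50, -49, 45, 16, 37] -> [37, 16, 45, -49, -50, -22, -39, -26, -50] -> [-50, -22, -39, -26, -50] -> [-200, -88, -156, -104, -200] -> [-104, -200] -> 2
  [19, -35, -43, 35, -23, -34, -26, 4] -> [4, -26, -34, -23, 35, -43, -35, 19] -> [35, -43, -35, 19] -> [140, -172, -140, 76] -> [76] -> 1
  [-45, 20, 12, 4] -> [4, 12, 20, -45] -> [] -> [] -> [] -> 0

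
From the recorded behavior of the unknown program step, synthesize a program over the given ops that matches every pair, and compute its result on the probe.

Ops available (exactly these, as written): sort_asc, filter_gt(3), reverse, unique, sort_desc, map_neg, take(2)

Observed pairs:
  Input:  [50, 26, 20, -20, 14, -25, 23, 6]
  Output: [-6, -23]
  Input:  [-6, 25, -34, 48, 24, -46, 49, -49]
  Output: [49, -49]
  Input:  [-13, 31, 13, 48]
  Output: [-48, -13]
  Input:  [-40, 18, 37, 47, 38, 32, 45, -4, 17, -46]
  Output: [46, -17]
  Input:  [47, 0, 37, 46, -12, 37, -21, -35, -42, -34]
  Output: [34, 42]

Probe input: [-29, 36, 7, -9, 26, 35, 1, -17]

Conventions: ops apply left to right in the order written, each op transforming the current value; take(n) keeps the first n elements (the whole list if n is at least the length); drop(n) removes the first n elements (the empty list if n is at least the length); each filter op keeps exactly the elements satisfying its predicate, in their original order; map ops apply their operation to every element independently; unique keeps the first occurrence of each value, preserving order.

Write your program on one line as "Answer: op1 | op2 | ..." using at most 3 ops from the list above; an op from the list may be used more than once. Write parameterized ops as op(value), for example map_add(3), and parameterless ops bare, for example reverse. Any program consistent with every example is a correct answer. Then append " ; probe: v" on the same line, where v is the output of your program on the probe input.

reverse | map_neg | take(2) ; probe: [17, -1]

Check, running the answer program on each example:
  [50, 26, 20, -20, 14, -25, 23, 6] -> [6, 23, -25, 14, -20, 20, 26, 50] -> [-6, -23, 25, -14, 20, -20, -26, -50] -> [-6, -23]
  [-6, 25, -34, 48, 24, -46, 49, -49] -> [-49, 49, -46, 24, 48, -34, 25, -6] -> [49, -49, 46, -24, -48, 34, -25, 6] -> [49, -49]
  [-13, 31, 13, 48] -> [48, 13, 31, -13] -> [-48, -13, -31, 13] -> [-48, -13]
  [-40, 18, 37, 47, 38, 32, 45, -4, 17, -46] -> [-46, 17, -4, 45, 32, 38, 47, 37, 18, -40] -> [46, -17, 4, -45, -32, -38, -47, -37, -18, 40] -> [46, -17]
  [47, 0, 37, 46, -12, 37, -21, -35, -42, -34] -> [-34, -42, -35, -21, 37, -12, 46, 37, 0, 47] -> [34, 42, 35, 21, -37, 12, -46, -37, 0, -47] -> [34, 42]
  probe: [-29, 36, 7, -9, 26, 35, 1, -17] -> [-17, 1, 35, 26, -9, 7, 36, -29] -> [17, -1, -35, -26, 9, -7, -36, 29] -> [17, -1]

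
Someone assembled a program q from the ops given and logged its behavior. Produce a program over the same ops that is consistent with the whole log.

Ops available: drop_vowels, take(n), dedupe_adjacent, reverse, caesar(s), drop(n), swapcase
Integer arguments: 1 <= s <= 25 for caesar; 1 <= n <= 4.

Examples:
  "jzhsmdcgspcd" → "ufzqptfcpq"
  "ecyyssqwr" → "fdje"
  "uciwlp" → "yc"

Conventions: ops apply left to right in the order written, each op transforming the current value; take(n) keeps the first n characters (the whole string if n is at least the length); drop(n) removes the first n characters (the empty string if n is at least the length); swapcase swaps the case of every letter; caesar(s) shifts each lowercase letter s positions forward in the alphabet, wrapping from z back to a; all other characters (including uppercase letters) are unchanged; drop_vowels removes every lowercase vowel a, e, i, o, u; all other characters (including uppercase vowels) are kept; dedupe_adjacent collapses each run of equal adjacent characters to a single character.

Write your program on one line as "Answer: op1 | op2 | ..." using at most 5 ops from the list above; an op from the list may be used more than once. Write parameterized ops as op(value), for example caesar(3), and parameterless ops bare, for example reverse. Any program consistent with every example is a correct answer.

drop_vowels | dedupe_adjacent | drop(2) | caesar(13)

Check, running the answer program on each example:
  "jzhsmdcgspcd" -> "jzhsmdcgspcd" -> "jzhsmdcgspcd" -> "hsmdcgspcd" -> "ufzqptfcpq"
  "ecyyssqwr" -> "cyyssqwr" -> "cysqwr" -> "sqwr" -> "fdje"
  "uciwlp" -> "cwlp" -> "cwlp" -> "lp" -> "yc"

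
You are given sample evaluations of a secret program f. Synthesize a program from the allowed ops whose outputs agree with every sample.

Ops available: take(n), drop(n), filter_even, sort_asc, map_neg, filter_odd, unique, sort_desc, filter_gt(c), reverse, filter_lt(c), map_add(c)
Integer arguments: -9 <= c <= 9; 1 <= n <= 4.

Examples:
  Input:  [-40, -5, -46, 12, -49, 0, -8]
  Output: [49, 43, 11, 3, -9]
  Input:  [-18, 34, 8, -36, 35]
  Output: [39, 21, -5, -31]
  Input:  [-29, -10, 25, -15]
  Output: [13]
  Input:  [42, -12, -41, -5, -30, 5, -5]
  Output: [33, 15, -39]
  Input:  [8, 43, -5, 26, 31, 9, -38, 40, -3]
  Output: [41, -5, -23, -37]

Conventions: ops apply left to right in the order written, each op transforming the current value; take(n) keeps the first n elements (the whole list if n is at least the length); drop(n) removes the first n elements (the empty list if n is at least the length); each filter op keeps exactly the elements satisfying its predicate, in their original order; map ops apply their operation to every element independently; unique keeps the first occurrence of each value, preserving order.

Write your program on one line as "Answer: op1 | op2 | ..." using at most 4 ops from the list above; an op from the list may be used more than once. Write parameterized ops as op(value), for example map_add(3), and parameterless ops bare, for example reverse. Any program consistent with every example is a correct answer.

map_neg | sort_desc | map_add(3) | filter_odd

Check, running the answer program on each example:
  [-40, -5, -46, 12, -49, 0, -8] -> [40, 5, 46, -12, 49, 0, 8] -> [49, 46, 40, 8, 5, 0, -12] -> [52, 49, 43, 11, 8, 3, -9] -> [49, 43, 11, 3, -9]
  [-18, 34, 8, -36, 35] -> [18, -34, -8, 36, -35] -> [36, 18, -8, -34, -35] -> [39, 21, -5, -31, -32] -> [39, 21, -5, -31]
  [-29, -10, 25, -15] -> [29, 10, -25, 15] -> [29, 15, 10, -25] -> [32, 18, 13, -22] -> [13]
  [42, -12, -41, -5, -30, 5, -5] -> [-42, 12, 41, 5, 30, -5, 5] -> [41, 30, 12, 5, 5, -5, -42] -> [44, 33, 15, 8, 8, -2, -39] -> [33, 15, -39]
  [8, 43, -5, 26, 31, 9, -38, 40, -3] -> [-8, -43, 5, -26, -31, -9, 38, -40, 3] -> [38, 5, 3, -8, -9, -26, -31, -40, -43] -> [41, 8, 6, -5, -6, -23, -28, -37, -40] -> [41, -5, -23, -37]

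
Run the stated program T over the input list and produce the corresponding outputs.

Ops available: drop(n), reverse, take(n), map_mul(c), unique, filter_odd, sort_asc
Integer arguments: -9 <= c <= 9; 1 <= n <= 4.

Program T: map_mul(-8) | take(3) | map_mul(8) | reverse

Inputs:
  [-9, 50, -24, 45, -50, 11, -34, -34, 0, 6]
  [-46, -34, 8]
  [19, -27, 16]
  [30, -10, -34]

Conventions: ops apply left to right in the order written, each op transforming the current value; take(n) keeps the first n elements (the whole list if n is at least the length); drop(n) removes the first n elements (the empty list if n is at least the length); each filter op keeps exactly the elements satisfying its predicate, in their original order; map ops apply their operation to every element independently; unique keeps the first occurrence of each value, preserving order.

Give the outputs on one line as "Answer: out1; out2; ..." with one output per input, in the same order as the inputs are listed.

Execution, op by op:
  [-9, 50, -24, 45, -50, 11, -34, -34, 0, 6] -> [72, -400, 192, -360, 400, -88, 272, 272, 0, -48] -> [72, -400, 192] -> [576, -3200, 1536] -> [1536, -3200, 576]
  [-46, -34, 8] -> [368, 272, -64] -> [368, 272, -64] -> [2944, 2176, -512] -> [-512, 2176, 2944]
  [19, -27, 16] -> [-152, 216, -128] -> [-152, 216, -128] -> [-1216, 1728, -1024] -> [-1024, 1728, -1216]
  [30, -10, -34] -> [-240, 80, 272] -> [-240, 80, 272] -> [-1920, 640, 2176] -> [2176, 640, -1920]

[1536, -3200, 576]; [-512, 2176, 2944]; [-1024, 1728, -1216]; [2176, 640, -1920]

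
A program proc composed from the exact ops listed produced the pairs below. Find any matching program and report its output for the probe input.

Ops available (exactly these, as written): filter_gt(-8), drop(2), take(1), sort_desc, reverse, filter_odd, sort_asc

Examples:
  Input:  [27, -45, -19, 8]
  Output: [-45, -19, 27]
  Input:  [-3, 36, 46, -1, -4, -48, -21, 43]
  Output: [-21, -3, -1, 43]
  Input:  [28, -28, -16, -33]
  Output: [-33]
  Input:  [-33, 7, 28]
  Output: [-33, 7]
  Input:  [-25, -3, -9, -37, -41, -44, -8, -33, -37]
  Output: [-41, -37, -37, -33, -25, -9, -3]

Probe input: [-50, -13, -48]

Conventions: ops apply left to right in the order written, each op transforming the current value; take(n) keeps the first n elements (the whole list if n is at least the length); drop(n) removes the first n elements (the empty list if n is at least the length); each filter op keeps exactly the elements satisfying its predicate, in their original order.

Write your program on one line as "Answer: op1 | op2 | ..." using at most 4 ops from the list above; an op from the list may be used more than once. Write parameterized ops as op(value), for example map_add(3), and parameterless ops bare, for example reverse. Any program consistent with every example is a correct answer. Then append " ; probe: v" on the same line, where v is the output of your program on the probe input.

sort_desc | filter_odd | sort_asc ; probe: [-13]

Check, running the answer program on each example:
  [27, -45, -19, 8] -> [27, 8, -19, -45] -> [27, -19, -45] -> [-45, -19, 27]
  [-3, 36, 46, -1, -4, -48, -21, 43] -> [46, 43, 36, -1, -3, -4, -21, -48] -> [43, -1, -3, -21] -> [-21, -3, -1, 43]
  [28, -28, -16, -33] -> [28, -16, -28, -33] -> [-33] -> [-33]
  [-33, 7, 28] -> [28, 7, -33] -> [7, -33] -> [-33, 7]
  [-25, -3, -9, -37, -41, -44, -8, -33, -37] -> [-3, -8, -9, -25, -33, -37, -37, -41, -44] -> [-3, -9, -25, -33, -37, -37, -41] -> [-41, -37, -37, -33, -25, -9, -3]
  probe: [-50, -13, -48] -> [-13, -48, -50] -> [-13] -> [-13]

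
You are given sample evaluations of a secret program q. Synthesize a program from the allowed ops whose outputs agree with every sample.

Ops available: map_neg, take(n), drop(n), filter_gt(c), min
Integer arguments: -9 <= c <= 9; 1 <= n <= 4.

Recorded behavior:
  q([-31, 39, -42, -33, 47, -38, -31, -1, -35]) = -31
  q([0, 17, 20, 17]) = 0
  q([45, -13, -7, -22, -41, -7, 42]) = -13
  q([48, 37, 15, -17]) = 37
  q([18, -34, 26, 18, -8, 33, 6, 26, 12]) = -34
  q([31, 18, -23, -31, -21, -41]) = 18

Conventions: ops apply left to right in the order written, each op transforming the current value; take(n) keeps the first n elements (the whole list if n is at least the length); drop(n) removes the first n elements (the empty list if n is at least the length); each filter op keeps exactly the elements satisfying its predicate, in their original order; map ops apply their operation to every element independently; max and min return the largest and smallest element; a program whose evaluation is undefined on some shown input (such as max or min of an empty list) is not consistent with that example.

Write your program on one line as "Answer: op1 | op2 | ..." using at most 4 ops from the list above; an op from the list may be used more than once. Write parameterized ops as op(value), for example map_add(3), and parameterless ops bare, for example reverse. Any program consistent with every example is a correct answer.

take(3) | take(2) | min

Check, running the answer program on each example:
  [-31, 39, -42, -33, 47, -38, -31, -1, -35] -> [-31, 39, -42] -> [-31, 39] -> -31
  [0, 17, 20, 17] -> [0, 17, 20] -> [0, 17] -> 0
  [45, -13, -7, -22, -41, -7, 42] -> [45, -13, -7] -> [45, -13] -> -13
  [48, 37, 15, -17] -> [48, 37, 15] -> [48, 37] -> 37
  [18, -34, 26, 18, -8, 33, 6, 26, 12] -> [18, -34, 26] -> [18, -34] -> -34
  [31, 18, -23, -31, -21, -41] -> [31, 18, -23] -> [31, 18] -> 18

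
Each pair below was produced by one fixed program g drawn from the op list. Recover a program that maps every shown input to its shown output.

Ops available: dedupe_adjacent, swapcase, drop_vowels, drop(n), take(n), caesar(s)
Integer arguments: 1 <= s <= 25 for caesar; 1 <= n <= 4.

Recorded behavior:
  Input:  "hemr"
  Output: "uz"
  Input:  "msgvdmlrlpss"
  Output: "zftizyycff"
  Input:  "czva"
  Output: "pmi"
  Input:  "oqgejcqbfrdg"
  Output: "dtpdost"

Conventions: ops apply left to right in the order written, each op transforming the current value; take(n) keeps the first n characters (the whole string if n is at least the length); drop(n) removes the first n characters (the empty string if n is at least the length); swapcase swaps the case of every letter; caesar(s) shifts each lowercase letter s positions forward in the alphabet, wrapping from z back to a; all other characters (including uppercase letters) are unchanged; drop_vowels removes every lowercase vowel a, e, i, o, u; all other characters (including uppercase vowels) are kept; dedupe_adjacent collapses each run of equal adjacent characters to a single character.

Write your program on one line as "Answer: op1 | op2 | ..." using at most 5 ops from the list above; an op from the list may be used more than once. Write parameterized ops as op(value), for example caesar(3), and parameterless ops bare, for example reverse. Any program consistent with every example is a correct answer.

drop_vowels | caesar(22) | caesar(21) | drop_vowels | caesar(22)

Check, running the answer program on each example:
  "hemr" -> "hmr" -> "din" -> "ydi" -> "yd" -> "uz"
  "msgvdmlrlpss" -> "msgvdmlrlpss" -> "iocrzihnhloo" -> "djxmudcicgjj" -> "djxmdccgjj" -> "zftizyycff"
  "czva" -> "czv" -> "yvr" -> "tqm" -> "tqm" -> "pmi"
  "oqgejcqbfrdg" -> "qgjcqbfrdg" -> "mcfymxbnzc" -> "hxathswiux" -> "hxthswx" -> "dtpdost"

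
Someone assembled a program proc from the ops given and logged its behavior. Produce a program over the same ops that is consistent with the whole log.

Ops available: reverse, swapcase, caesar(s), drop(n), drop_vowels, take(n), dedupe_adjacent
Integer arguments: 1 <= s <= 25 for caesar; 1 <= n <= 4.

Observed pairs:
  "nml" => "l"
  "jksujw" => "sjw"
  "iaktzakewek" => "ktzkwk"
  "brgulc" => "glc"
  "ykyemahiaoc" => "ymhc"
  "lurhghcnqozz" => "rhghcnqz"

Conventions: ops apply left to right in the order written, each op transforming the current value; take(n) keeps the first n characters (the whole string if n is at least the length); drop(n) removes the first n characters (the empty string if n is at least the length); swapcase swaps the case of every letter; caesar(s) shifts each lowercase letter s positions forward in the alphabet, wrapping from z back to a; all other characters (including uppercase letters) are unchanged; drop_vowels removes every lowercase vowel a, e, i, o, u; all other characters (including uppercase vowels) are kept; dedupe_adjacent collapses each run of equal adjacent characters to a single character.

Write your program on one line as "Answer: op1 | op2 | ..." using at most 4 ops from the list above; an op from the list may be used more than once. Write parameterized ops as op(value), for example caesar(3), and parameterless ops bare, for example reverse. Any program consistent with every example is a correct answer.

drop(2) | drop_vowels | dedupe_adjacent

Check, running the answer program on each example:
  "nml" -> "l" -> "l" -> "l"
  "jksujw" -> "sujw" -> "sjw" -> "sjw"
  "iaktzakewek" -> "ktzakewek" -> "ktzkwk" -> "ktzkwk"
  "brgulc" -> "gulc" -> "glc" -> "glc"
  "ykyemahiaoc" -> "yemahiaoc" -> "ymhc" -> "ymhc"
  "lurhghcnqozz" -> "rhghcnqozz" -> "rhghcnqzz" -> "rhghcnqz"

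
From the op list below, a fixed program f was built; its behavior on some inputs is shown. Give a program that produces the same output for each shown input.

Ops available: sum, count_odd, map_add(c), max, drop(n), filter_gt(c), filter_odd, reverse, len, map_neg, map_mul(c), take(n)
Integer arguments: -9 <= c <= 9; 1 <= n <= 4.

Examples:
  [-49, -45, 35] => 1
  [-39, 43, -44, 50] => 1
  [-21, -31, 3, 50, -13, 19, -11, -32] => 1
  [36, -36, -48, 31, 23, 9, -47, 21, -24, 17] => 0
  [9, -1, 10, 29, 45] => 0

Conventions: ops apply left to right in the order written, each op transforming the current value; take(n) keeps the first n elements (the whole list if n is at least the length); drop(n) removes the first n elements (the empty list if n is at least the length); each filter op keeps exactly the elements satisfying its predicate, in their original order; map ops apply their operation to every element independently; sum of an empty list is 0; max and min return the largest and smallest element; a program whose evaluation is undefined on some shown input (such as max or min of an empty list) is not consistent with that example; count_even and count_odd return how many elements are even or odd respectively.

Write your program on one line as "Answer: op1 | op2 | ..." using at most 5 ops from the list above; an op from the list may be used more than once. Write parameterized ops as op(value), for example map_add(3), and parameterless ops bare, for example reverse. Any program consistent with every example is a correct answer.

map_mul(-7) | filter_gt(-7) | take(1) | filter_gt(9) | count_odd

Check, running the answer program on each example:
  [-49, -45, 35] -> [343, 315, -245] -> [343, 315] -> [343] -> [343] -> 1
  [-39, 43, -44, 50] -> [273, -301, 308, -350] -> [273, 308] -> [273] -> [273] -> 1
  [-21, -31, 3, 50, -13, 19, -11, -32] -> [147, 217, -21, -350, 91, -133, 77, 224] -> [147, 217, 91, 77, 224] -> [147] -> [147] -> 1
  [36, -36, -48, 31, 23, 9, -47, 21, -24, 17] -> [-252, 252, 336, -217, -161, -63, 329, -147, 168, -119] -> [252, 336, 329, 168] -> [252] -> [252] -> 0
  [9, -1, 10, 29, 45] -> [-63, 7, -70, -203, -315] -> [7] -> [7] -> [] -> 0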